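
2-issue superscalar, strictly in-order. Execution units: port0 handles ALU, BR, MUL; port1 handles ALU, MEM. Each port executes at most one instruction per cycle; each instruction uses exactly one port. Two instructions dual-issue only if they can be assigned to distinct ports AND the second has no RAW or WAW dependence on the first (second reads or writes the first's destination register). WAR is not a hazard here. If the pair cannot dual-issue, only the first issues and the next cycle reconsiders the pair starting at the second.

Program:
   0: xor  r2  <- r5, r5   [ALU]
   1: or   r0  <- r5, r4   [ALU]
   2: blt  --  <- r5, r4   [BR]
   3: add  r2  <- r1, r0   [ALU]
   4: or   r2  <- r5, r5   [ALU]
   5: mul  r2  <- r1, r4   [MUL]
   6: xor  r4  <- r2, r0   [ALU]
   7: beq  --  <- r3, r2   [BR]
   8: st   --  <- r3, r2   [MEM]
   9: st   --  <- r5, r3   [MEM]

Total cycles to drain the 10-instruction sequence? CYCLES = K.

CYCLES = 7

c0: i0,i1 xor or  2-wide
c1: i2,i3 blt add  2-wide
c2: i4 or  WAW r2
c3: i5 mul  RAW r2
c4: i6,i7 xor beq  2-wide
c5: i8 st  no-port MEM/MEM
c6: i9 st  tail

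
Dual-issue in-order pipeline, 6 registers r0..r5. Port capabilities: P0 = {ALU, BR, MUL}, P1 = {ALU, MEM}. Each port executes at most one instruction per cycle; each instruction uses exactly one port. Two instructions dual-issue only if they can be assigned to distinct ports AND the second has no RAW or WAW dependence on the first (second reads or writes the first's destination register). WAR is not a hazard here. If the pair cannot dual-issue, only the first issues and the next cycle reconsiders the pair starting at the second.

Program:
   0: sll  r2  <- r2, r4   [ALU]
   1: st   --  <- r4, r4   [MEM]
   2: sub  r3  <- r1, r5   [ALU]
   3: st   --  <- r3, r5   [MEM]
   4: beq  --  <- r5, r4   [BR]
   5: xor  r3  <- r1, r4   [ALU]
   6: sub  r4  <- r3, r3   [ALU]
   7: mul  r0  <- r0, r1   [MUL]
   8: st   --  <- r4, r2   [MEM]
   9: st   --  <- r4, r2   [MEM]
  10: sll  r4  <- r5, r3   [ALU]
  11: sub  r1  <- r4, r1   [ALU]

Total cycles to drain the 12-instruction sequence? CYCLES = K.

CYCLES = 8

  cy0 -> i0,i1 (sll st) dual
  cy1 -> i2 (sub) RAW r3
  cy2 -> i3,i4 (st beq) dual
  cy3 -> i5 (xor) RAW r3
  cy4 -> i6,i7 (sub mul) dual
  cy5 -> i8 (st) no-port MEM/MEM
  cy6 -> i9,i10 (st sll) dual
  cy7 -> i11 (sub) tail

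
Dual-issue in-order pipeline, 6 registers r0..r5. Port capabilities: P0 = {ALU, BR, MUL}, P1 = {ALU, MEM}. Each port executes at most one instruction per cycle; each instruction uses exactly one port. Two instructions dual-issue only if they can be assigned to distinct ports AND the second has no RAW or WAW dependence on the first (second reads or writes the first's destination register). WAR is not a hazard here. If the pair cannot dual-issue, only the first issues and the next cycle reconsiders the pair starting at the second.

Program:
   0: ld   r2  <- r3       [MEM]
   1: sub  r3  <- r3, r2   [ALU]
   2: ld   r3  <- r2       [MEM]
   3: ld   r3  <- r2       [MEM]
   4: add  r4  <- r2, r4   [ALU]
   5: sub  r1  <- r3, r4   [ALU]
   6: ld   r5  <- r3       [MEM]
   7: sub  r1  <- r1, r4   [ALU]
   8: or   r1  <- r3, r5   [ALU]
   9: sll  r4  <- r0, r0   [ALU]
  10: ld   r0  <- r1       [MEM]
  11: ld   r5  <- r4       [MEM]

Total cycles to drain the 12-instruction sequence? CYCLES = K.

[0] i0  ld.MEM  -- RAW r2
[1] i1  sub.ALU  -- WAW r3
[2] i2  ld.MEM  -- no-port MEM/MEM
[3] i3,i4  ld.MEM/add.ALU  -- pair
[4] i5,i6  sub.ALU/ld.MEM  -- pair
[5] i7  sub.ALU  -- WAW r1
[6] i8,i9  or.ALU/sll.ALU  -- pair
[7] i10  ld.MEM  -- no-port MEM/MEM
[8] i11  ld.MEM  -- tail

CYCLES = 9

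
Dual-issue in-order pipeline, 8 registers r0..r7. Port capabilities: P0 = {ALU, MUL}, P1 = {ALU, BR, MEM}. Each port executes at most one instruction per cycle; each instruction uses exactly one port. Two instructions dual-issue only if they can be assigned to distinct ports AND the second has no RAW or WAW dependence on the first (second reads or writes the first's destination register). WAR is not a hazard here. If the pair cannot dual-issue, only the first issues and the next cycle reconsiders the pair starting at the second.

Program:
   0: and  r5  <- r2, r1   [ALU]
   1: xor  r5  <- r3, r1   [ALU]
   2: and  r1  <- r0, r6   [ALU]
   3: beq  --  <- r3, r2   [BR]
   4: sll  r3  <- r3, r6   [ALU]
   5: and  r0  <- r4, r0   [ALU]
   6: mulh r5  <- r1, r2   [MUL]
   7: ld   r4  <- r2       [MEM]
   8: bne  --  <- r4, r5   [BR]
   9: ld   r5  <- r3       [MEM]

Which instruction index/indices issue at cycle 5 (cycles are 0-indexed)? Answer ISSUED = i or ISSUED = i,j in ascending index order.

ISSUED = 8

  cy0 -> i0 (and) WAW r5
  cy1 -> i1,i2 (xor+and) 2-wide
  cy2 -> i3,i4 (beq+sll) 2-wide
  cy3 -> i5,i6 (and+mulh) 2-wide
  cy4 -> i7 (ld) no-port MEM/BR
  cy5 -> i8 (bne) no-port BR/MEM
  cy6 -> i9 (ld) tail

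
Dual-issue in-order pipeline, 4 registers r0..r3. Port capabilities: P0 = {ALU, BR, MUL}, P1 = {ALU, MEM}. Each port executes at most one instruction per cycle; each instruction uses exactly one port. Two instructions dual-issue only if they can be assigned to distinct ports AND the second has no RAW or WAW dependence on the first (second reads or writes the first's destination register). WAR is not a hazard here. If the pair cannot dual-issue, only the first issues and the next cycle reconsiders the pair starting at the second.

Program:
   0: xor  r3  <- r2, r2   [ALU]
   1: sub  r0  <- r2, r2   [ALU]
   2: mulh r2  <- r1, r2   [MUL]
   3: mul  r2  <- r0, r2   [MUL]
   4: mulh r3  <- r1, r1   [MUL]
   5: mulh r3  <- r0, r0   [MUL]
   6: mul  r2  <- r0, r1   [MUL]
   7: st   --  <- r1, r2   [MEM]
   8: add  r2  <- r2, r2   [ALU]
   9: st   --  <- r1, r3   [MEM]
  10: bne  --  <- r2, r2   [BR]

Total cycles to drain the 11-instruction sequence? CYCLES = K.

#0 head=0: xor.ALU sub.ALU i0/i1 pair
#1 head=2: mulh.MUL i2 no-port MUL/MUL
#2 head=3: mul.MUL i3 no-port MUL/MUL
#3 head=4: mulh.MUL i4 no-port MUL/MUL
#4 head=5: mulh.MUL i5 no-port MUL/MUL
#5 head=6: mul.MUL i6 RAW r2
#6 head=7: st.MEM add.ALU i7/i8 pair
#7 head=9: st.MEM bne.BR i9/i10 pair

CYCLES = 8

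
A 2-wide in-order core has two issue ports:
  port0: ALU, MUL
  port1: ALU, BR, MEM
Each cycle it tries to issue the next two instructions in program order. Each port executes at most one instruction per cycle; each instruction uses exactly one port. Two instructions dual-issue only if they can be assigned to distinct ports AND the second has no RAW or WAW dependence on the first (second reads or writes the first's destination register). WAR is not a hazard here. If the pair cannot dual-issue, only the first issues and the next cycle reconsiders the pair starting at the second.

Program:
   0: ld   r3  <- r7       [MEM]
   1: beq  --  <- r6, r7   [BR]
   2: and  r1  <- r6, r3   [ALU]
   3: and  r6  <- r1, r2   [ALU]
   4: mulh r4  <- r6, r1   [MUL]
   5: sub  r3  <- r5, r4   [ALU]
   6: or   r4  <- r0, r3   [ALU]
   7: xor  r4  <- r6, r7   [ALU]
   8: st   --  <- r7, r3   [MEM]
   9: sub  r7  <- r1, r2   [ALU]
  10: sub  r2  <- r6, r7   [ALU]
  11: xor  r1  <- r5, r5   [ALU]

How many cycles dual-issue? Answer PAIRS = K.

PAIRS = 3

[0] i0  ld.MEM  -- no-port MEM/BR
[1] i1,i2  beq.BR/and.ALU  -- pair
[2] i3  and.ALU  -- RAW r6
[3] i4  mulh.MUL  -- RAW r4
[4] i5  sub.ALU  -- RAW r3
[5] i6  or.ALU  -- WAW r4
[6] i7,i8  xor.ALU/st.MEM  -- pair
[7] i9  sub.ALU  -- RAW r7
[8] i10,i11  sub.ALU/xor.ALU  -- pair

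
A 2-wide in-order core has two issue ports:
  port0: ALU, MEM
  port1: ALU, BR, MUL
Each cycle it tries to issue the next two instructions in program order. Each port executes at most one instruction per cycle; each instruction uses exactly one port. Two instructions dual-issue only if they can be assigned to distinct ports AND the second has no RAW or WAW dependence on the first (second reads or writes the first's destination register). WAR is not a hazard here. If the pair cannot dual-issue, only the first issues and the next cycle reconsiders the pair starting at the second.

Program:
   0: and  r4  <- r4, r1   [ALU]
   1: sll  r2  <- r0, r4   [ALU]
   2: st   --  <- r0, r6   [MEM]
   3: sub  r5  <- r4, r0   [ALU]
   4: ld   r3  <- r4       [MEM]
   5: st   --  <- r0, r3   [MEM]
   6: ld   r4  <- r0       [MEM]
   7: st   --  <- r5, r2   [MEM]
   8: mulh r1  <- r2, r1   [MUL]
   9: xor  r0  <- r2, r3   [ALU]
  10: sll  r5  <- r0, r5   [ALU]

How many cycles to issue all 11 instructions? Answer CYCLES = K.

CYCLES = 8

t=0 i0:and ; RAW r4
t=1 i1,i2:sll+st ; dual
t=2 i3,i4:sub+ld ; dual
t=3 i5:st ; no-port MEM/MEM
t=4 i6:ld ; no-port MEM/MEM
t=5 i7,i8:st+mulh ; dual
t=6 i9:xor ; RAW r0
t=7 i10:sll ; tail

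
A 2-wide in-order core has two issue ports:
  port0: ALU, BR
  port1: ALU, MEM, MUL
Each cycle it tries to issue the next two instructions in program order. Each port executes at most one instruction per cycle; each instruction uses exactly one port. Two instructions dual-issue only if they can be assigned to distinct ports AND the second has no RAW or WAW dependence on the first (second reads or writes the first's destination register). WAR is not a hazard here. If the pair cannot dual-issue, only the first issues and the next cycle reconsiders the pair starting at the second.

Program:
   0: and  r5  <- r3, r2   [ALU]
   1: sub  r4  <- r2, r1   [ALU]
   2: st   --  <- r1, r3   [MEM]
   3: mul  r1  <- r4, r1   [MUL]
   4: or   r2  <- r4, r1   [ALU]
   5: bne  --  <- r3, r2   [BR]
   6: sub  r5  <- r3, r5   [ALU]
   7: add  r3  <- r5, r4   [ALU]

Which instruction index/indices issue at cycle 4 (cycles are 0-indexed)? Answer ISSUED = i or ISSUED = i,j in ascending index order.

#0 head=0: and/sub i0+i1 2-wide
#1 head=2: st i2 no-port MEM/MUL
#2 head=3: mul i3 RAW r1
#3 head=4: or i4 RAW r2
#4 head=5: bne/sub i5+i6 2-wide
#5 head=7: add i7 tail

ISSUED = 5,6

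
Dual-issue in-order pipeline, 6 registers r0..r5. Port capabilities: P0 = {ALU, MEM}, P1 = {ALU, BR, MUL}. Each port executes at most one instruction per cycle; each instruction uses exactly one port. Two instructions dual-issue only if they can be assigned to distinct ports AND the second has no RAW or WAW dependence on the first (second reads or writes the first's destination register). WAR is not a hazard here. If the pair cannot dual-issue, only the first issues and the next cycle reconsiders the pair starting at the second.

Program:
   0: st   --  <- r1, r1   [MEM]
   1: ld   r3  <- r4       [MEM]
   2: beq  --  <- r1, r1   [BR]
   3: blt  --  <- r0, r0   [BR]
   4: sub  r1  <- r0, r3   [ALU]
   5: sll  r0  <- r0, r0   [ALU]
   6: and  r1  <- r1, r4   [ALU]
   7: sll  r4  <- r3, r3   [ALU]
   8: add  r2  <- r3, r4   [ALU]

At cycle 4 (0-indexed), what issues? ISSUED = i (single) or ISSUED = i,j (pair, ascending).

[0] i0  st  -- no-port MEM/MEM
[1] i1/i2  ld;beq  -- dual
[2] i3/i4  blt;sub  -- dual
[3] i5/i6  sll;and  -- dual
[4] i7  sll  -- RAW r4
[5] i8  add  -- tail

ISSUED = 7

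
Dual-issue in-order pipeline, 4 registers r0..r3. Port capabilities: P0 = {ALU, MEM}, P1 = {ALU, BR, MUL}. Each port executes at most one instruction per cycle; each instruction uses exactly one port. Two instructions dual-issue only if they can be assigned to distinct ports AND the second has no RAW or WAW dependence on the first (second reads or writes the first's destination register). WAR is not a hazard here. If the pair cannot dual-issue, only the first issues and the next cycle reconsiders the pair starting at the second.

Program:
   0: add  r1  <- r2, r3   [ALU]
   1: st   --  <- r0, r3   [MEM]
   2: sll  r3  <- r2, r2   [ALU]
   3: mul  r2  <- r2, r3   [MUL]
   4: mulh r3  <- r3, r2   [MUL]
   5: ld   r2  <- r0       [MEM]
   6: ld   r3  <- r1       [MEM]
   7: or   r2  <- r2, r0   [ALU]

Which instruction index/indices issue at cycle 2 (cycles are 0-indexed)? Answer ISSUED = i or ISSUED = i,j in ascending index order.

#0 head=0: add/st i0/i1 pair
#1 head=2: sll i2 RAW r3
#2 head=3: mul i3 no-port MUL/MUL
#3 head=4: mulh/ld i4/i5 pair
#4 head=6: ld/or i6/i7 pair

ISSUED = 3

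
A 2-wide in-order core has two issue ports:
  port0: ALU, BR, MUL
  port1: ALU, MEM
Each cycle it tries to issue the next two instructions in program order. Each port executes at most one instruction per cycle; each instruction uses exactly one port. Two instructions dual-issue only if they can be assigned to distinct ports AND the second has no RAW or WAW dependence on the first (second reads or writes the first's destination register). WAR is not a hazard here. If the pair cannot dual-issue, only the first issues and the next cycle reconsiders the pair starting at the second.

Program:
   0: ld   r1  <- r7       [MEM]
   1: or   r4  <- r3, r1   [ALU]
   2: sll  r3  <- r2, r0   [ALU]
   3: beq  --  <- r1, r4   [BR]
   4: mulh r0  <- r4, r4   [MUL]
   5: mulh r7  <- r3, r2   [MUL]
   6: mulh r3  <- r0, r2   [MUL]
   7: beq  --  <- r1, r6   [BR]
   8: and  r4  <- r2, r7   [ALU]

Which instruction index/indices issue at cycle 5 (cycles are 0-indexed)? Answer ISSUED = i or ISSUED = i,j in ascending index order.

ISSUED = 6

c0: i0 ld.MEM  RAW r1
c1: i1&i2 or.ALU sll.ALU  pair
c2: i3 beq.BR  no-port BR/MUL
c3: i4 mulh.MUL  no-port MUL/MUL
c4: i5 mulh.MUL  no-port MUL/MUL
c5: i6 mulh.MUL  no-port MUL/BR
c6: i7&i8 beq.BR and.ALU  pair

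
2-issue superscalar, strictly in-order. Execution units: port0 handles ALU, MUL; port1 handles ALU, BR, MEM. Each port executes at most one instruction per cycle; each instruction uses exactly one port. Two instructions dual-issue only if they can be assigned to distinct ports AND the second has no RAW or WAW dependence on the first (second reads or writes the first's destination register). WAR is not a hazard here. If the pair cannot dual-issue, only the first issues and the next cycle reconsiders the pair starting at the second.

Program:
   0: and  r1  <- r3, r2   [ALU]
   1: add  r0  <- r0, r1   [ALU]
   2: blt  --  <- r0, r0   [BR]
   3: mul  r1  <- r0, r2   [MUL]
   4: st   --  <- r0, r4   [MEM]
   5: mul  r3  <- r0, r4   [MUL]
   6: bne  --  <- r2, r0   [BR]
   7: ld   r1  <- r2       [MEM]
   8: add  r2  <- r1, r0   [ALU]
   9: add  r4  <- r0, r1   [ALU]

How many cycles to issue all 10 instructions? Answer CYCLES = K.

CYCLES = 7

0. and.ALU @i0  | RAW r1
1. add.ALU @i1  | RAW r0
2. blt.BR;mul.MUL @i2&i3  | dual
3. st.MEM;mul.MUL @i4&i5  | dual
4. bne.BR @i6  | no-port BR/MEM
5. ld.MEM @i7  | RAW r1
6. add.ALU;add.ALU @i8&i9  | dual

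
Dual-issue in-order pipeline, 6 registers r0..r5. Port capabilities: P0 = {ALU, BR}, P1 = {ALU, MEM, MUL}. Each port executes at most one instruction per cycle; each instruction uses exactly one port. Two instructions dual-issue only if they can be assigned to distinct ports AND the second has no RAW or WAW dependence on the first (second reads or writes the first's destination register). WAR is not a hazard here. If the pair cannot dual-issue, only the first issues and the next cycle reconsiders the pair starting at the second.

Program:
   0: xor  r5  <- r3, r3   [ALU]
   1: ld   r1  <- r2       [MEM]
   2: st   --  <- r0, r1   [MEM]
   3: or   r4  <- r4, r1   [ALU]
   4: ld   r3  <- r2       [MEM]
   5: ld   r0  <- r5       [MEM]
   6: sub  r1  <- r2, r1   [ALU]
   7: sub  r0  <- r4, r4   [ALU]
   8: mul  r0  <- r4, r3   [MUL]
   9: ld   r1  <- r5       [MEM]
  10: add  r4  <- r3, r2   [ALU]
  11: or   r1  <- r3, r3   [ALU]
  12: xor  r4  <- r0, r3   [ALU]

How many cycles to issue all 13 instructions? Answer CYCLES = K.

  cy0 -> i0&i1 (xor.ALU ld.MEM) 2-wide
  cy1 -> i2&i3 (st.MEM or.ALU) 2-wide
  cy2 -> i4 (ld.MEM) no-port MEM/MEM
  cy3 -> i5&i6 (ld.MEM sub.ALU) 2-wide
  cy4 -> i7 (sub.ALU) WAW r0
  cy5 -> i8 (mul.MUL) no-port MUL/MEM
  cy6 -> i9&i10 (ld.MEM add.ALU) 2-wide
  cy7 -> i11&i12 (or.ALU xor.ALU) 2-wide

CYCLES = 8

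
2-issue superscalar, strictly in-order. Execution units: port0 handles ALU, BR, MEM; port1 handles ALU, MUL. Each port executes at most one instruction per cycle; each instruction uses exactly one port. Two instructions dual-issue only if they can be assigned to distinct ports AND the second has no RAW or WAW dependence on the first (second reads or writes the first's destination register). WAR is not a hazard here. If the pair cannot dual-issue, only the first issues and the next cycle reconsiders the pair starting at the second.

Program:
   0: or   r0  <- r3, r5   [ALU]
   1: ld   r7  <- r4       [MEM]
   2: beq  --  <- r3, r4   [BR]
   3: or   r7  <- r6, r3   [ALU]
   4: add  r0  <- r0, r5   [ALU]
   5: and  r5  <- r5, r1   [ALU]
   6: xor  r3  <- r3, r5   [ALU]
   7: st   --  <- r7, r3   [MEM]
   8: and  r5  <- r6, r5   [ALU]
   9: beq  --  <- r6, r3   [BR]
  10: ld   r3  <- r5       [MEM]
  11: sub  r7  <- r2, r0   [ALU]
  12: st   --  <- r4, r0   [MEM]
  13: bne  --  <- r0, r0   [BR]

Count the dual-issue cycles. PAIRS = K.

0. or.ALU;ld.MEM @i0&i1  | dual
1. beq.BR;or.ALU @i2&i3  | dual
2. add.ALU;and.ALU @i4&i5  | dual
3. xor.ALU @i6  | RAW r3
4. st.MEM;and.ALU @i7&i8  | dual
5. beq.BR @i9  | no-port BR/MEM
6. ld.MEM;sub.ALU @i10&i11  | dual
7. st.MEM @i12  | no-port MEM/BR
8. bne.BR @i13  | tail

PAIRS = 5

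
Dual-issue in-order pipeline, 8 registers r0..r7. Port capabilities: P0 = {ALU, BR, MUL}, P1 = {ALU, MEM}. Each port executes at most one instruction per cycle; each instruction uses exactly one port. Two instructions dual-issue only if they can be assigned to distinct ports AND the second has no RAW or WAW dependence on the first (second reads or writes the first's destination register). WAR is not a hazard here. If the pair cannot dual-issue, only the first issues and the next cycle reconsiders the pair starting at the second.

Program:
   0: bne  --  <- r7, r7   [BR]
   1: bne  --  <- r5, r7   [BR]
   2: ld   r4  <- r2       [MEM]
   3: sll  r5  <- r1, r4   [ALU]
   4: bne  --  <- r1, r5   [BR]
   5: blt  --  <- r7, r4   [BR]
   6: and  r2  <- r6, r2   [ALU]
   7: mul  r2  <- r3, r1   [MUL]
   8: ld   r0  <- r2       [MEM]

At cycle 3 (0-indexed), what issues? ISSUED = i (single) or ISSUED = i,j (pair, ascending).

#0 head=0: bne i0 no-port BR/BR
#1 head=1: bne;ld i1,i2 pair
#2 head=3: sll i3 RAW r5
#3 head=4: bne i4 no-port BR/BR
#4 head=5: blt;and i5,i6 pair
#5 head=7: mul i7 RAW r2
#6 head=8: ld i8 tail

ISSUED = 4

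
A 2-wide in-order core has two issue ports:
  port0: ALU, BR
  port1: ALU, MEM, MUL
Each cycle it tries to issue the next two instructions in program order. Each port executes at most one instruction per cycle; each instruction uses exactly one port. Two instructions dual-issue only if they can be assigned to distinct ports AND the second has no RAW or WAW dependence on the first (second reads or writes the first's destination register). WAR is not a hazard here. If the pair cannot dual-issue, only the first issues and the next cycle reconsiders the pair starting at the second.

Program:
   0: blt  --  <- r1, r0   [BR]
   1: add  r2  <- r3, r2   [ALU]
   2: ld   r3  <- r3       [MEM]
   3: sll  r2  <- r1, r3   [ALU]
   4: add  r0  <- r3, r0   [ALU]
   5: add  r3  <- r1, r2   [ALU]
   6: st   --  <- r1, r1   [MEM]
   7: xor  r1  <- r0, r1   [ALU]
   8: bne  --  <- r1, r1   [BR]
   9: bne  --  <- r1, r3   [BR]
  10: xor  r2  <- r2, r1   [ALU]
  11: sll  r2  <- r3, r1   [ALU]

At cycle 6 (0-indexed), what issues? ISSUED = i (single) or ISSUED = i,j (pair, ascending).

ISSUED = 9,10

[0] i0,i1  blt.BR add.ALU  -- pair
[1] i2  ld.MEM  -- RAW r3
[2] i3,i4  sll.ALU add.ALU  -- pair
[3] i5,i6  add.ALU st.MEM  -- pair
[4] i7  xor.ALU  -- RAW r1
[5] i8  bne.BR  -- no-port BR/BR
[6] i9,i10  bne.BR xor.ALU  -- pair
[7] i11  sll.ALU  -- tail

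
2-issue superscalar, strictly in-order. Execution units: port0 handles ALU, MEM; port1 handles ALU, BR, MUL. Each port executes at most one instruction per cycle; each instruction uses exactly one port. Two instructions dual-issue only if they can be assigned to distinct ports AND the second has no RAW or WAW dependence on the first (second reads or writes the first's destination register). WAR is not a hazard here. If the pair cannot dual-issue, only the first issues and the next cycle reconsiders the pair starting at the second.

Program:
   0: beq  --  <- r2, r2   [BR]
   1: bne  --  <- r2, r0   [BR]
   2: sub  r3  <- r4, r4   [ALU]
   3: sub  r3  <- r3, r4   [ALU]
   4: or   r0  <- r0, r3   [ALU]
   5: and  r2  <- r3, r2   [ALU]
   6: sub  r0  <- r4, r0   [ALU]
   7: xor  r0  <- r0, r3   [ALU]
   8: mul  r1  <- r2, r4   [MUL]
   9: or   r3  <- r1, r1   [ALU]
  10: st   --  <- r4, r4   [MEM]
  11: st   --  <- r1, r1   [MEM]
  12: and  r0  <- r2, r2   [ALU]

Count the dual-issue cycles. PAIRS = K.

PAIRS = 5

0. beq.BR @i0  | no-port BR/BR
1. bne.BR sub.ALU @i1/i2  | pair
2. sub.ALU @i3  | RAW r3
3. or.ALU and.ALU @i4/i5  | pair
4. sub.ALU @i6  | RAW+WAW r0
5. xor.ALU mul.MUL @i7/i8  | pair
6. or.ALU st.MEM @i9/i10  | pair
7. st.MEM and.ALU @i11/i12  | pair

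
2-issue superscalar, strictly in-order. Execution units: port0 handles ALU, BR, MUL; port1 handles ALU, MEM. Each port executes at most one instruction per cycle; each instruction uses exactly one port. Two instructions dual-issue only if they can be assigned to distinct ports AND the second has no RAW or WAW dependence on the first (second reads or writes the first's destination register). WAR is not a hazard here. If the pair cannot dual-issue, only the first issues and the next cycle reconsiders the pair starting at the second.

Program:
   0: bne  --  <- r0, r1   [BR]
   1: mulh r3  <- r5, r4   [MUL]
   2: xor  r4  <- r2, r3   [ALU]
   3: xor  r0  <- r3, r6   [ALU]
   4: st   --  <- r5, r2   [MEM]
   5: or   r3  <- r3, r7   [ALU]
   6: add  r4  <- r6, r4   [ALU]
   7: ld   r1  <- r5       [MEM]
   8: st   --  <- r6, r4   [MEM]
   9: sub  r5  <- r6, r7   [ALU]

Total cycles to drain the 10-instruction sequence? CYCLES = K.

CYCLES = 6

0. bne @i0  | no-port BR/MUL
1. mulh @i1  | RAW r3
2. xor/xor @i2,i3  | 2-wide
3. st/or @i4,i5  | 2-wide
4. add/ld @i6,i7  | 2-wide
5. st/sub @i8,i9  | 2-wide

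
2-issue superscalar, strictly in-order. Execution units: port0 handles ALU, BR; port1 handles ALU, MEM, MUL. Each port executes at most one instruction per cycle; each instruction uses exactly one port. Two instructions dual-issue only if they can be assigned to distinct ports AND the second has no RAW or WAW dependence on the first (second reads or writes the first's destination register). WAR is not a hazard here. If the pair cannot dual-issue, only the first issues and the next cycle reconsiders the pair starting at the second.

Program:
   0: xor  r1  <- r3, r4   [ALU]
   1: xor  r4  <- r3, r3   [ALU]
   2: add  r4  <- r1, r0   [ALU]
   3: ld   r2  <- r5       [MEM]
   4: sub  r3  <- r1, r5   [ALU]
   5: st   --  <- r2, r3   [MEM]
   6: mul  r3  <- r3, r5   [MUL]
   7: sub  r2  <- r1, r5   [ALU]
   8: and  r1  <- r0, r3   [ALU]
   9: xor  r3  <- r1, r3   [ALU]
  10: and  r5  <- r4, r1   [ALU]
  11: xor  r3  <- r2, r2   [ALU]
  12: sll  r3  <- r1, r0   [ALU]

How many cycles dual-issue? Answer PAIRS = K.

PAIRS = 4

0. xor.ALU/xor.ALU @i0,i1  | 2-wide
1. add.ALU/ld.MEM @i2,i3  | 2-wide
2. sub.ALU @i4  | RAW r3
3. st.MEM @i5  | no-port MEM/MUL
4. mul.MUL/sub.ALU @i6,i7  | 2-wide
5. and.ALU @i8  | RAW r1
6. xor.ALU/and.ALU @i9,i10  | 2-wide
7. xor.ALU @i11  | WAW r3
8. sll.ALU @i12  | tail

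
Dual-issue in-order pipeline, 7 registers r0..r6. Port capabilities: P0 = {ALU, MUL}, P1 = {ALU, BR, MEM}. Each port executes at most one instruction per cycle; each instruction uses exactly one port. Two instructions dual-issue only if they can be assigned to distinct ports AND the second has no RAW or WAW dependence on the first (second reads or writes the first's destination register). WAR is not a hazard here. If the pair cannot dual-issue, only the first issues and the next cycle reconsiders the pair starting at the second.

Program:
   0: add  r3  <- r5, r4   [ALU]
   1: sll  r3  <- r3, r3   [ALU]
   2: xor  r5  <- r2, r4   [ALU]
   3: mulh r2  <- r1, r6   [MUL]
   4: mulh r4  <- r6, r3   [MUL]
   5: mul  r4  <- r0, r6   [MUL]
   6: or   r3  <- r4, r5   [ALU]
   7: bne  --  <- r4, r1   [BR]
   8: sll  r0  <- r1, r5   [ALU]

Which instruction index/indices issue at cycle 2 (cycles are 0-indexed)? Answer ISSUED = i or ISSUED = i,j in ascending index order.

ISSUED = 3

0. add @i0  | RAW+WAW r3
1. sll/xor @i1+i2  | dual
2. mulh @i3  | no-port MUL/MUL
3. mulh @i4  | no-port MUL/MUL
4. mul @i5  | RAW r4
5. or/bne @i6+i7  | dual
6. sll @i8  | tail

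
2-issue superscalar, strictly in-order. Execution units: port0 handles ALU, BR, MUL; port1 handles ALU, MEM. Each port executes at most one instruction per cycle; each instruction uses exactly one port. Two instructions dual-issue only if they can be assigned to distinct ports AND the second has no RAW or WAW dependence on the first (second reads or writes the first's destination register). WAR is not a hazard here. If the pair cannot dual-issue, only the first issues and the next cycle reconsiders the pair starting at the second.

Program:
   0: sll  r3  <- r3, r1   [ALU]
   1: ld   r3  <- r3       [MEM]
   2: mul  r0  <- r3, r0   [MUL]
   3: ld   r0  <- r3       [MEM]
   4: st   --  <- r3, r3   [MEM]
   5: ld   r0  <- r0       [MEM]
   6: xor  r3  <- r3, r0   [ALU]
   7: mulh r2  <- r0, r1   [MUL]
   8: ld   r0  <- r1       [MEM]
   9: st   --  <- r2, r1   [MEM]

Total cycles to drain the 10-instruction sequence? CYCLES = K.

[0] i0  sll  -- RAW+WAW r3
[1] i1  ld  -- RAW r3
[2] i2  mul  -- WAW r0
[3] i3  ld  -- no-port MEM/MEM
[4] i4  st  -- no-port MEM/MEM
[5] i5  ld  -- RAW r0
[6] i6/i7  xor/mulh  -- 2-wide
[7] i8  ld  -- no-port MEM/MEM
[8] i9  st  -- tail

CYCLES = 9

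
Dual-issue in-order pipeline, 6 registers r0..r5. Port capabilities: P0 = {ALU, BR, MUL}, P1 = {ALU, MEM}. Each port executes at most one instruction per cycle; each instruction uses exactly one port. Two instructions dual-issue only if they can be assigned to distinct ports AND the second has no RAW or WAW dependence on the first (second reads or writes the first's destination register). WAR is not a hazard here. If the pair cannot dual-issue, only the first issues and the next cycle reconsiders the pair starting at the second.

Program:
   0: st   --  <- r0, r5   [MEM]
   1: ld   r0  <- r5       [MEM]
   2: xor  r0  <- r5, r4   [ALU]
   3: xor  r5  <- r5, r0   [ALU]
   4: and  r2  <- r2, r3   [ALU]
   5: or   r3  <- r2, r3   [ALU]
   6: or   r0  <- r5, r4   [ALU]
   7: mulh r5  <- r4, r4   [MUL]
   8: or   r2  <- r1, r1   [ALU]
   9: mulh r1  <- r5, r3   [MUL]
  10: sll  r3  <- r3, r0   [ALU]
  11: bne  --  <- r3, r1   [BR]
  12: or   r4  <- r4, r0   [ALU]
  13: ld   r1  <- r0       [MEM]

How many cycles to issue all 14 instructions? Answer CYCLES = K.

t=0 i0:st ; no-port MEM/MEM
t=1 i1:ld ; WAW r0
t=2 i2:xor ; RAW r0
t=3 i3,i4:xor/and ; 2-wide
t=4 i5,i6:or/or ; 2-wide
t=5 i7,i8:mulh/or ; 2-wide
t=6 i9,i10:mulh/sll ; 2-wide
t=7 i11,i12:bne/or ; 2-wide
t=8 i13:ld ; tail

CYCLES = 9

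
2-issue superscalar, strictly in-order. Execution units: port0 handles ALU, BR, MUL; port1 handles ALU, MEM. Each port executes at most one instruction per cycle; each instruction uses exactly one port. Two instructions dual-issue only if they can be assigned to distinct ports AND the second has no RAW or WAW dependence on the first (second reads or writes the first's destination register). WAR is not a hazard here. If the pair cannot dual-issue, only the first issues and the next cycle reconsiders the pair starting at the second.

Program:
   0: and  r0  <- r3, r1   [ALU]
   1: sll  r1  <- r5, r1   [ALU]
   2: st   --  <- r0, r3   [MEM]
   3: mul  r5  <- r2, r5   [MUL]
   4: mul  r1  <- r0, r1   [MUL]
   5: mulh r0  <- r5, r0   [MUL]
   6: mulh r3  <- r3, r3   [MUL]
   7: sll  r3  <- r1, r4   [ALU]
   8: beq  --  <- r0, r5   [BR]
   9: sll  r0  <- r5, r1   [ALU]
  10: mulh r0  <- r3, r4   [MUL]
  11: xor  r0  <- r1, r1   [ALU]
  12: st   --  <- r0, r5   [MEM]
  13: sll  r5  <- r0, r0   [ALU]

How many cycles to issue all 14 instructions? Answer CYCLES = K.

#0 head=0: and.ALU/sll.ALU i0/i1 pair
#1 head=2: st.MEM/mul.MUL i2/i3 pair
#2 head=4: mul.MUL i4 no-port MUL/MUL
#3 head=5: mulh.MUL i5 no-port MUL/MUL
#4 head=6: mulh.MUL i6 WAW r3
#5 head=7: sll.ALU/beq.BR i7/i8 pair
#6 head=9: sll.ALU i9 WAW r0
#7 head=10: mulh.MUL i10 WAW r0
#8 head=11: xor.ALU i11 RAW r0
#9 head=12: st.MEM/sll.ALU i12/i13 pair

CYCLES = 10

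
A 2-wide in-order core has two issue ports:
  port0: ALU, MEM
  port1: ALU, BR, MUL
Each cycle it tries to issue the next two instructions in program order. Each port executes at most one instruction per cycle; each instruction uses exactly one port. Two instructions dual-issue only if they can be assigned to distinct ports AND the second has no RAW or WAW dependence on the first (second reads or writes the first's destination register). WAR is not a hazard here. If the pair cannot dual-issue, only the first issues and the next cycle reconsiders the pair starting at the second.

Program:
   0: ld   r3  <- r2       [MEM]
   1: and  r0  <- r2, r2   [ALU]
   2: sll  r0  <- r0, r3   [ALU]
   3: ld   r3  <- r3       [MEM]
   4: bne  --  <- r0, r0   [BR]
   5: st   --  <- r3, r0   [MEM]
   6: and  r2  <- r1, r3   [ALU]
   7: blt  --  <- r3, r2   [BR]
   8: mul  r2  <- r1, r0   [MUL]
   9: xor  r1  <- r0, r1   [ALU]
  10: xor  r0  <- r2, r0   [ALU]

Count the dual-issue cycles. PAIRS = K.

PAIRS = 4

t=0 i0/i1:ld/and ; pair
t=1 i2/i3:sll/ld ; pair
t=2 i4/i5:bne/st ; pair
t=3 i6:and ; RAW r2
t=4 i7:blt ; no-port BR/MUL
t=5 i8/i9:mul/xor ; pair
t=6 i10:xor ; tail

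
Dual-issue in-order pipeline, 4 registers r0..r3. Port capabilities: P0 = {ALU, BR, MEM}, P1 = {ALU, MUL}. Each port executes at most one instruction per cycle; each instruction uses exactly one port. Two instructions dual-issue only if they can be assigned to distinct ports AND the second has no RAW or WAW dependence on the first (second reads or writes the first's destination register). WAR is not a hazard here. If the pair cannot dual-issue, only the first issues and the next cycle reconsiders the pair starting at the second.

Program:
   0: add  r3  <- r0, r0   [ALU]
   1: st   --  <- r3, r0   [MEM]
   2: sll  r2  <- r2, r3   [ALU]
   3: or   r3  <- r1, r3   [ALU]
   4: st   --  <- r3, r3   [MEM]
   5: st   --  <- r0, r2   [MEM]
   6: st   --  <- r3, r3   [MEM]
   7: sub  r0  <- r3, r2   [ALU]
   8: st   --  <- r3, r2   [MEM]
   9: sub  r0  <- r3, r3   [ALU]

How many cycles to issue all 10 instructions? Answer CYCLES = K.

CYCLES = 7

t=0 i0:add ; RAW r3
t=1 i1,i2:st/sll ; pair
t=2 i3:or ; RAW r3
t=3 i4:st ; no-port MEM/MEM
t=4 i5:st ; no-port MEM/MEM
t=5 i6,i7:st/sub ; pair
t=6 i8,i9:st/sub ; pair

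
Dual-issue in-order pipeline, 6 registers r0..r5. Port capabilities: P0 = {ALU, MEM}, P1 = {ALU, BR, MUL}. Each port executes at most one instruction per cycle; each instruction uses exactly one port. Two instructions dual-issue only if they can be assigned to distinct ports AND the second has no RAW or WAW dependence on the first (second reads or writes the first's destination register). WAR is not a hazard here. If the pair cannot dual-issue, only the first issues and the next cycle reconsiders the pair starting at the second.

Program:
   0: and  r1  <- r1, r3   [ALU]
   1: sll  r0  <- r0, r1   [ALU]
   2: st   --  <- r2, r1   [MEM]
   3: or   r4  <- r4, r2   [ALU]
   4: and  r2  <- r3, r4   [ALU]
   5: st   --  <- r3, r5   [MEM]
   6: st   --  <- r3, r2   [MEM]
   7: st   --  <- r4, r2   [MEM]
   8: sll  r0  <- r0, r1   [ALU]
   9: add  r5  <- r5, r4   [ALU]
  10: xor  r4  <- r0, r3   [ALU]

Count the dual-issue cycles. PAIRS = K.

PAIRS = 4

#0 head=0: and.ALU i0 RAW r1
#1 head=1: sll.ALU+st.MEM i1/i2 dual
#2 head=3: or.ALU i3 RAW r4
#3 head=4: and.ALU+st.MEM i4/i5 dual
#4 head=6: st.MEM i6 no-port MEM/MEM
#5 head=7: st.MEM+sll.ALU i7/i8 dual
#6 head=9: add.ALU+xor.ALU i9/i10 dual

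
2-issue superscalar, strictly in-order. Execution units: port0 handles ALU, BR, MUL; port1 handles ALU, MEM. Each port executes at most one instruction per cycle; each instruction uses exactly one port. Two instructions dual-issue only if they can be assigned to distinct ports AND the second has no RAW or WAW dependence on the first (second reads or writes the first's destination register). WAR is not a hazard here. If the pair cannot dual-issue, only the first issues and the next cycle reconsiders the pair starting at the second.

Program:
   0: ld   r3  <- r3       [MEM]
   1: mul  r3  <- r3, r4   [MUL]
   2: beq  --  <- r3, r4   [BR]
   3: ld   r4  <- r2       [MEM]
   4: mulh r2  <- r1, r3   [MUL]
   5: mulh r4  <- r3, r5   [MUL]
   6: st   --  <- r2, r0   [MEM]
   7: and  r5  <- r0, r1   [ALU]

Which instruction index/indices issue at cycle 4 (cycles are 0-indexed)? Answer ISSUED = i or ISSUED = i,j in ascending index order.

ISSUED = 5,6

c0: i0 ld  RAW+WAW r3
c1: i1 mul  no-port MUL/BR
c2: i2,i3 beq/ld  dual
c3: i4 mulh  no-port MUL/MUL
c4: i5,i6 mulh/st  dual
c5: i7 and  tail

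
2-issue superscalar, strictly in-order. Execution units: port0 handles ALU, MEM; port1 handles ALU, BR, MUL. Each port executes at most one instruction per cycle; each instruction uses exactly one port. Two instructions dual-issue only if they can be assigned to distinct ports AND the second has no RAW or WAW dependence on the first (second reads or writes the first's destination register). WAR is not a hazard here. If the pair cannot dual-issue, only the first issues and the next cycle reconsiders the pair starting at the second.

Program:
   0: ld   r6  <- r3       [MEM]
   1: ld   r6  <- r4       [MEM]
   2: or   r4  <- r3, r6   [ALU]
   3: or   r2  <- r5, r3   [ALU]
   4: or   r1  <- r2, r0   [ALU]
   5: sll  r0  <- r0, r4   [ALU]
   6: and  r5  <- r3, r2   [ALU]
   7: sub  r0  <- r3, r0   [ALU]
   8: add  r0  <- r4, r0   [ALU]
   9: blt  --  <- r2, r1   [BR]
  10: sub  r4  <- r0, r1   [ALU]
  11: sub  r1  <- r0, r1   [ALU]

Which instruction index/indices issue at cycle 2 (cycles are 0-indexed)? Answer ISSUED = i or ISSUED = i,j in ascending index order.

0. ld @i0  | no-port MEM/MEM
1. ld @i1  | RAW r6
2. or or @i2+i3  | dual
3. or sll @i4+i5  | dual
4. and sub @i6+i7  | dual
5. add blt @i8+i9  | dual
6. sub sub @i10+i11  | dual

ISSUED = 2,3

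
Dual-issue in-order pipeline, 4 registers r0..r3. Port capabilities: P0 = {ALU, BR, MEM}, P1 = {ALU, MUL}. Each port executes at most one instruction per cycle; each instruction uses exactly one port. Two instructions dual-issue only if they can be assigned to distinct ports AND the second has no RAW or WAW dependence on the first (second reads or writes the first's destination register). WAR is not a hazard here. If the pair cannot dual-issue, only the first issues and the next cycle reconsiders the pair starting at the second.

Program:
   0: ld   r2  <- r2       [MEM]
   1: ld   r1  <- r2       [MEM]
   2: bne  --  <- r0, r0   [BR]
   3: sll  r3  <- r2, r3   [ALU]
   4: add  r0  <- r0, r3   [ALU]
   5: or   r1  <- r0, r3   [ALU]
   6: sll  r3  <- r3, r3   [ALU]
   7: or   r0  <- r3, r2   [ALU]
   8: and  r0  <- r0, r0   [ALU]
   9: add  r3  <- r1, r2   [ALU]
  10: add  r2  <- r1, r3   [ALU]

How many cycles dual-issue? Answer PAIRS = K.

  cy0 -> i0 (ld.MEM) no-port MEM/MEM
  cy1 -> i1 (ld.MEM) no-port MEM/BR
  cy2 -> i2,i3 (bne.BR/sll.ALU) pair
  cy3 -> i4 (add.ALU) RAW r0
  cy4 -> i5,i6 (or.ALU/sll.ALU) pair
  cy5 -> i7 (or.ALU) RAW+WAW r0
  cy6 -> i8,i9 (and.ALU/add.ALU) pair
  cy7 -> i10 (add.ALU) tail

PAIRS = 3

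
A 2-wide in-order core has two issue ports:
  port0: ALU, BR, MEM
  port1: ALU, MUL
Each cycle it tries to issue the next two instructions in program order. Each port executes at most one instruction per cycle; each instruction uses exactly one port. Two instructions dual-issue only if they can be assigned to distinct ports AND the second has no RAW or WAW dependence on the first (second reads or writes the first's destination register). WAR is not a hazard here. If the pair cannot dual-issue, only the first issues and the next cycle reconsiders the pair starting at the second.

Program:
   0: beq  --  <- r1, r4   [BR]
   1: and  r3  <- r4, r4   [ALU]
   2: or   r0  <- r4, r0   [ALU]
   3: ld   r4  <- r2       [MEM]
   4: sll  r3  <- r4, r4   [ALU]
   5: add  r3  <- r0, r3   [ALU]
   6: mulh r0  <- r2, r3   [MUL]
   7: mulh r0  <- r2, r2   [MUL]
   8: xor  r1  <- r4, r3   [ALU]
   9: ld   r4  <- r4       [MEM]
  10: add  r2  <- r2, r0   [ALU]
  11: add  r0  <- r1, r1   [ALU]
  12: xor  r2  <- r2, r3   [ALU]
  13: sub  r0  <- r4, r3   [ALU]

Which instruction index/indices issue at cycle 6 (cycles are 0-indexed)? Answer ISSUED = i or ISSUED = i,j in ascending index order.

ISSUED = 9,10

c0: i0+i1 beq.BR+and.ALU  dual
c1: i2+i3 or.ALU+ld.MEM  dual
c2: i4 sll.ALU  RAW+WAW r3
c3: i5 add.ALU  RAW r3
c4: i6 mulh.MUL  no-port MUL/MUL
c5: i7+i8 mulh.MUL+xor.ALU  dual
c6: i9+i10 ld.MEM+add.ALU  dual
c7: i11+i12 add.ALU+xor.ALU  dual
c8: i13 sub.ALU  tail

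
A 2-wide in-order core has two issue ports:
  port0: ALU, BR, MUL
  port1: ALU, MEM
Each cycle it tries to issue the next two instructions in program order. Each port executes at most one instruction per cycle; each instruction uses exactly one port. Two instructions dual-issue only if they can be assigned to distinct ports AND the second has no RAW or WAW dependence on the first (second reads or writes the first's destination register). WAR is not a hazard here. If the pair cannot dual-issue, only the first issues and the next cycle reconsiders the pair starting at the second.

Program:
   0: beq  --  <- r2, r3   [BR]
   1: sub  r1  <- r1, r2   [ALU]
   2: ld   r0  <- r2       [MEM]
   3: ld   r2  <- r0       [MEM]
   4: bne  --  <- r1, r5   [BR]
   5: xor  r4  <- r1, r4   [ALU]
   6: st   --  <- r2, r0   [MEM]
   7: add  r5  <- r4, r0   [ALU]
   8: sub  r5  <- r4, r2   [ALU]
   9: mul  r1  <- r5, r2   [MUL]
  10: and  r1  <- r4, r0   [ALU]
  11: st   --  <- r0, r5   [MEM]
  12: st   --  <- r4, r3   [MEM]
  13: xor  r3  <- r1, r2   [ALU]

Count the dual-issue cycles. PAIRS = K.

PAIRS = 5

0. beq.BR;sub.ALU @i0/i1  | dual
1. ld.MEM @i2  | no-port MEM/MEM
2. ld.MEM;bne.BR @i3/i4  | dual
3. xor.ALU;st.MEM @i5/i6  | dual
4. add.ALU @i7  | WAW r5
5. sub.ALU @i8  | RAW r5
6. mul.MUL @i9  | WAW r1
7. and.ALU;st.MEM @i10/i11  | dual
8. st.MEM;xor.ALU @i12/i13  | dual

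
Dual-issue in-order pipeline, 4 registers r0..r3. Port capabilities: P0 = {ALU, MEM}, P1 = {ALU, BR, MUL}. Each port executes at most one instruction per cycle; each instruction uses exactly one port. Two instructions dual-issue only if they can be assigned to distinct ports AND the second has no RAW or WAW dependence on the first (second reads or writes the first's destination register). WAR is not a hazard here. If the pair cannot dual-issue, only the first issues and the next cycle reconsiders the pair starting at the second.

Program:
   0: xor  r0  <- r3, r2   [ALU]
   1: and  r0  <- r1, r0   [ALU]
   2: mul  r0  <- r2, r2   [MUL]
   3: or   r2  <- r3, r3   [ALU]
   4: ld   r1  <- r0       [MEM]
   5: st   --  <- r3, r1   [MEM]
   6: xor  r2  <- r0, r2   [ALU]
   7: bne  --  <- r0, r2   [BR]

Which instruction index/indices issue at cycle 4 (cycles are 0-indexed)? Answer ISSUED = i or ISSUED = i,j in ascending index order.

ISSUED = 5,6

0. xor @i0  | RAW+WAW r0
1. and @i1  | WAW r0
2. mul or @i2/i3  | pair
3. ld @i4  | no-port MEM/MEM
4. st xor @i5/i6  | pair
5. bne @i7  | tail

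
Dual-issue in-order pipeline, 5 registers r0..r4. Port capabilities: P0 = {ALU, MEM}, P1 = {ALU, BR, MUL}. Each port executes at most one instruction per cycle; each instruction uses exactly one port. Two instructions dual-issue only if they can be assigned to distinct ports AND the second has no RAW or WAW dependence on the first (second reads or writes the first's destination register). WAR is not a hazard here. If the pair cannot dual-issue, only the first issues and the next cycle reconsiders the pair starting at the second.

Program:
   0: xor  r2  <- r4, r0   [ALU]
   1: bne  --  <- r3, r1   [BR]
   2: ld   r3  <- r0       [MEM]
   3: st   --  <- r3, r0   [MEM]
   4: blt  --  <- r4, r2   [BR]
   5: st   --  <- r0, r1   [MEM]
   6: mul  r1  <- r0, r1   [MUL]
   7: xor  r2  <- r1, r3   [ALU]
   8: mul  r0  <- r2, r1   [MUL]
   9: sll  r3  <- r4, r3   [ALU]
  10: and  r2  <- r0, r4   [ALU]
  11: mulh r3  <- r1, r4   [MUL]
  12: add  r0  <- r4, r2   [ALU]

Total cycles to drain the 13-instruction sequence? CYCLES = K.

CYCLES = 8

0. xor.ALU/bne.BR @i0/i1  | dual
1. ld.MEM @i2  | no-port MEM/MEM
2. st.MEM/blt.BR @i3/i4  | dual
3. st.MEM/mul.MUL @i5/i6  | dual
4. xor.ALU @i7  | RAW r2
5. mul.MUL/sll.ALU @i8/i9  | dual
6. and.ALU/mulh.MUL @i10/i11  | dual
7. add.ALU @i12  | tail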